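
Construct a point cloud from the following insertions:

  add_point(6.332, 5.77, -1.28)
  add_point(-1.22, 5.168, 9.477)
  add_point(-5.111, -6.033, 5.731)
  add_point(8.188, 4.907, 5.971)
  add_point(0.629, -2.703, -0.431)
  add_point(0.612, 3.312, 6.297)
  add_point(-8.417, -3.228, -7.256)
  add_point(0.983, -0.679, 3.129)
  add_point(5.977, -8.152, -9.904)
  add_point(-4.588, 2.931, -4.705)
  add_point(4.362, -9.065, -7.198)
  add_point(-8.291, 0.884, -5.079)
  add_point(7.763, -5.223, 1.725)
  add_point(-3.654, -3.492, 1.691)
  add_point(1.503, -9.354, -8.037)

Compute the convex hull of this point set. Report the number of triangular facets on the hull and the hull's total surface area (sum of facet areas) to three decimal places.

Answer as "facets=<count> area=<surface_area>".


Extreme-point indices: [0, 1, 2, 3, 6, 8, 9, 10, 11, 12, 14] — 11 of 15 on the boundary.

Facet areas (half cross-product norm):
  f1: (p0, p8, p3) → 56.1529
  f2: (p11, p2, p6) → 30.6871
  f3: (p14, p8, p6) → 21.9427
  f4: (p14, p2, p6) → 77.4752
  f5: (p12, p8, p3) → 53.3682
  f6: (p9, p0, p8) → 89.4240
  f7: (p9, p8, p6) → 58.6673
  f8: (p9, p11, p6) → 8.6141
  f9: (p1, p11, p2) → 81.2813
  f10: (p1, p12, p3) → 54.7829
  f11: (p1, p12, p2) → 81.0280
  f12: (p1, p9, p11) → 29.2576
  f13: (p1, p0, p3) → 37.6372
  f14: (p1, p9, p0) → 73.8713
  f15: (p10, p14, p8) → 4.7341
  f16: (p10, p12, p8) → 15.0919
  f17: (p10, p14, p2) → 23.1765
  f18: (p10, p12, p2) → 69.2914
Σ area = 866.484

Euler characteristic 11−27+18 = 2 ✓

facets=18 area=866.484


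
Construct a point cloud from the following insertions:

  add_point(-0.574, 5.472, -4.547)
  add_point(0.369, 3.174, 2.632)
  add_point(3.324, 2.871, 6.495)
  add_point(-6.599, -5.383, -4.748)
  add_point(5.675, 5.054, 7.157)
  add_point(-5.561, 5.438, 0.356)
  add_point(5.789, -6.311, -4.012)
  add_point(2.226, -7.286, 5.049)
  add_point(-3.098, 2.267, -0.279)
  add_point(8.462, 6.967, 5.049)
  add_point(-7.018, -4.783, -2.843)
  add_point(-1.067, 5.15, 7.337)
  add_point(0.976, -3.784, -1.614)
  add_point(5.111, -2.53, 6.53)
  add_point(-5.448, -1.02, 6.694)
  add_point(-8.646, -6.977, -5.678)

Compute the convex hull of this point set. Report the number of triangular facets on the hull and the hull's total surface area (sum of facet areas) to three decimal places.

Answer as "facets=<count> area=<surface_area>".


facets=16 area=733.483

Extreme-point indices: [0, 4, 5, 6, 7, 9, 11, 13, 14, 15] — 10 of 16 on the boundary.

Area of each hull facet:
  f1: (p6, p7, p15) → 68.7224
  f2: (p5, p11, p9) → 39.2509
  f3: (p14, p7, p15) → 68.8307
  f4: (p14, p5, p15) → 60.5255
  f5: (p14, p5, p11) → 29.4899
  f6: (p13, p6, p9) → 56.3898
  f7: (p13, p6, p7) → 28.1534
  f8: (p13, p14, p7) → 28.4610
  f9: (p13, p14, p11) → 36.0780
  f10: (p0, p6, p9) → 85.9939
  f11: (p0, p5, p9) → 46.3761
  f12: (p0, p6, p15) → 87.7455
  f13: (p0, p5, p15) → 48.9775
  f14: (p4, p11, p9) → 9.5078
  f15: (p4, p13, p9) → 13.2882
  f16: (p4, p13, p11) → 25.6924
Σ area = 733.483

Euler: V−E+F = 10−24+16 = 2.


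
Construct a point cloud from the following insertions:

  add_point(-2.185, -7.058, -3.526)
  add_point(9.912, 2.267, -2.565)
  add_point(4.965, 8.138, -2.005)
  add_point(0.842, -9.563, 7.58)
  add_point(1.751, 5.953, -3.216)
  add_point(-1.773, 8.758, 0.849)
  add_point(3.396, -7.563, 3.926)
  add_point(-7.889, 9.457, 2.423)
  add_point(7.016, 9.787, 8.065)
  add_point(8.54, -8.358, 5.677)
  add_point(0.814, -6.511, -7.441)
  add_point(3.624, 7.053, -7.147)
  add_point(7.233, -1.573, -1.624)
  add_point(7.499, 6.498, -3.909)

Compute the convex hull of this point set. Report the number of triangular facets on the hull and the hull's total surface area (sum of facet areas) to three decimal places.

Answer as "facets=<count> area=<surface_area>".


10 of the 14 inputs are extreme points: [0, 1, 2, 3, 7, 8, 9, 10, 11, 13].

Area of each hull facet:
  f1: (p8, p3, p7) → 153.8311
  f2: (p11, p10, p7) → 105.0307
  f3: (p11, p10, p1) → 58.9715
  f4: (p0, p3, p7) → 108.6548
  f5: (p0, p10, p7) → 43.0228
  f6: (p0, p10, p3) → 23.1149
  f7: (p13, p8, p1) → 31.3909
  f8: (p13, p11, p1) → 10.0159
  f9: (p9, p8, p3) → 73.5969
  f10: (p9, p10, p3) → 59.3458
  f11: (p9, p8, p1) → 89.9620
  f12: (p9, p10, p1) → 85.5082
  f13: (p2, p13, p8) → 16.5941
  f14: (p2, p13, p11) → 8.7730
  f15: (p2, p8, p7) → 70.3479
  f16: (p2, p11, p7) → 36.8771
Σ area = 975.037

Check V−E+F: 10 − 24 + 16 = 2.

facets=16 area=975.037


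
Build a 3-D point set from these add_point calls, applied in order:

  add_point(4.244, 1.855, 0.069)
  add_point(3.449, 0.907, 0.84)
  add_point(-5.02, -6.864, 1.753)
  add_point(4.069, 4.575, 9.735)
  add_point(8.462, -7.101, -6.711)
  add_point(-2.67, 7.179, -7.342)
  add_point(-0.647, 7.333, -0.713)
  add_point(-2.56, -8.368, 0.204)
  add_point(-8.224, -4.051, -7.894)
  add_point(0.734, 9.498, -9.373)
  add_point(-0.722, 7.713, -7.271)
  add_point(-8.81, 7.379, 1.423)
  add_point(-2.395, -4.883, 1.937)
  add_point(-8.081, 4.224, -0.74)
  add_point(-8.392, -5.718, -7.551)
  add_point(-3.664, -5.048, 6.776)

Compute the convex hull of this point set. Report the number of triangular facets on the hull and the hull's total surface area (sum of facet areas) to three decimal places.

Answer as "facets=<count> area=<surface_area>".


Points on the hull: [2, 3, 4, 5, 7, 8, 9, 11, 14, 15] (10 of 16).

Area of each hull facet:
  f1: (p14, p7, p4) → 65.6472
  f2: (p15, p3, p11) → 86.1442
  f3: (p15, p7, p4) → 40.6862
  f4: (p15, p3, p4) → 114.5937
  f5: (p9, p3, p4) → 167.3468
  f6: (p9, p3, p11) → 112.6587
  f7: (p2, p14, p11) → 71.6504
  f8: (p2, p15, p11) → 39.4850
  f9: (p2, p14, p7) → 16.1551
  f10: (p2, p15, p7) → 8.2739
  f11: (p8, p14, p4) → 14.4776
  f12: (p8, p9, p4) → 128.0516
  f13: (p8, p14, p11) → 9.8569
  f14: (p5, p9, p11) → 15.4433
  f15: (p5, p8, p11) → 65.7401
  f16: (p5, p8, p9) → 18.6808
Σ area = 974.891

Euler characteristic 10−24+16 = 2 ✓

facets=16 area=974.891


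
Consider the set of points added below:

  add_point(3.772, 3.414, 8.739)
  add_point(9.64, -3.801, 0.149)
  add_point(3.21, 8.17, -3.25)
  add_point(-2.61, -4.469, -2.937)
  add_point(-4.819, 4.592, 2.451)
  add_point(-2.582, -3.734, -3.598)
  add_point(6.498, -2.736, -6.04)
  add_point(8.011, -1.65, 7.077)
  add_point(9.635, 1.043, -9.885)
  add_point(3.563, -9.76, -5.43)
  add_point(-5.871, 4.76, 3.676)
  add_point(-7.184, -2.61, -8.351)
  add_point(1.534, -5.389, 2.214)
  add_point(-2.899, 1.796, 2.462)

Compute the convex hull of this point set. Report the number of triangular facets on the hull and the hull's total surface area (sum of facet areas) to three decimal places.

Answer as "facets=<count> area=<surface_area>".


Points on the hull: [0, 1, 2, 3, 7, 8, 9, 10, 11, 12] (10 of 14).

Per-facet area ½‖(b−a)×(c−a)‖:
  f1: (p8, p2, p11) → 89.6296
  f2: (p10, p2, p11) → 81.1971
  f3: (p10, p0, p2) → 60.8552
  f4: (p10, p12, p0) → 57.5202
  f5: (p9, p8, p11) → 86.2413
  f6: (p9, p8, p1) → 55.0461
  f7: (p7, p12, p0) → 30.3743
  f8: (p7, p8, p1) → 29.0305
  f9: (p7, p9, p1) → 31.6100
  f10: (p7, p9, p12) → 34.8853
  f11: (p7, p0, p2) → 43.8369
  f12: (p7, p8, p2) → 86.2141
  f13: (p3, p9, p11) → 28.6297
  f14: (p3, p9, p12) → 26.9805
  f15: (p3, p10, p11) → 43.2372
  f16: (p3, p10, p12) → 38.9595
Σ area = 824.248

Check V−E+F: 10 − 24 + 16 = 2.

facets=16 area=824.248


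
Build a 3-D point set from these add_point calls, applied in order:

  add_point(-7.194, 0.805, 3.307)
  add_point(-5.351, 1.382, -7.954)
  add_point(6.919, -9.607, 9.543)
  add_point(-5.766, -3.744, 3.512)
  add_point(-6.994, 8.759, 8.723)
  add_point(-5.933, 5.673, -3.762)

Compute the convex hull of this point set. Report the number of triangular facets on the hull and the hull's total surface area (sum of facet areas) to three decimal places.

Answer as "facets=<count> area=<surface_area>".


facets=8 area=509.798

Points on the hull: [0, 1, 2, 3, 4, 5] (6 of 6).

Triangle areas on the boundary:
  f1: (p3, p4, p0) → 14.9975
  f2: (p3, p4, p2) → 99.4392
  f3: (p3, p1, p0) → 27.2383
  f4: (p3, p1, p2) → 83.3033
  f5: (p5, p4, p0) → 41.7474
  f6: (p5, p1, p0) → 25.7092
  f7: (p5, p4, p2) → 145.5773
  f8: (p5, p1, p2) → 71.7856
Σ area = 509.798

Euler characteristic 6−12+8 = 2 ✓


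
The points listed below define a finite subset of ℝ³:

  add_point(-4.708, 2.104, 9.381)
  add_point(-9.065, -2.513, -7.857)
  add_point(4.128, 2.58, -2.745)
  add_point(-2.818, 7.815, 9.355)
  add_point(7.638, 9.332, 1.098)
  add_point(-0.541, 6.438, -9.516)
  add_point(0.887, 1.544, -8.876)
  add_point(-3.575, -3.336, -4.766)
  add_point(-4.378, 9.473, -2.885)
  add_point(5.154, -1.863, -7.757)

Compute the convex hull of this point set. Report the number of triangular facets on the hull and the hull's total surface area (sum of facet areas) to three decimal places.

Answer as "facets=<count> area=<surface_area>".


9 of the 10 inputs are extreme points: [0, 1, 3, 4, 5, 6, 7, 8, 9].

Triangle areas on the boundary:
  f1: (p0, p8, p1) → 97.6761
  f2: (p5, p8, p1) → 50.7139
  f3: (p5, p8, p4) → 51.1810
  f4: (p7, p0, p1) → 45.3746
  f5: (p3, p8, p4) → 71.1586
  f6: (p3, p0, p4) → 37.7050
  f7: (p3, p0, p8) → 37.2908
  f8: (p9, p5, p4) → 66.9448
  f9: (p9, p0, p4) → 118.2169
  f10: (p9, p7, p0) → 67.4859
  f11: (p9, p7, p1) → 23.0288
  f12: (p6, p5, p1) → 27.5546
  f13: (p6, p9, p1) → 26.7589
  f14: (p6, p9, p5) → 8.1961
Σ area = 729.286

Euler: V−E+F = 9−21+14 = 2.

facets=14 area=729.286


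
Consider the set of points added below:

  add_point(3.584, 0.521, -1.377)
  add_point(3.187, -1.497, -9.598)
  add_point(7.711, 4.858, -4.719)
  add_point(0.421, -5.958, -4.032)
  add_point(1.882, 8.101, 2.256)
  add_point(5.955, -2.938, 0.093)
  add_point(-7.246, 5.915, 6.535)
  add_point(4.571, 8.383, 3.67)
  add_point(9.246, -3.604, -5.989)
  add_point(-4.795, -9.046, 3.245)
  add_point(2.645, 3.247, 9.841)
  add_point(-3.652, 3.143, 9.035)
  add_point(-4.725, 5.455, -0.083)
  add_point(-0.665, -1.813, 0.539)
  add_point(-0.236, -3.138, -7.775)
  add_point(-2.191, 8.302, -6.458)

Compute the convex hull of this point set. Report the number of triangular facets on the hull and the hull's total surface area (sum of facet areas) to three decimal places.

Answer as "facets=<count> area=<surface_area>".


Extreme-point indices: [1, 2, 3, 4, 5, 6, 7, 8, 9, 10, 11, 12, 14, 15] — 14 of 16 on the boundary.

Triangle areas on the boundary:
  f1: (p11, p9, p6) → 34.2539
  f2: (p11, p10, p6) → 11.0579
  f3: (p11, p10, p9) → 42.4882
  f4: (p5, p9, p8) → 36.4331
  f5: (p5, p10, p8) → 18.9802
  f6: (p5, p10, p9) → 75.2796
  f7: (p12, p9, p6) → 52.2196
  f8: (p12, p15, p6) → 11.6640
  f9: (p12, p15, p9) → 45.5063
  f10: (p14, p15, p9) → 74.5244
  f11: (p7, p10, p8) → 66.3236
  f12: (p7, p10, p6) → 43.7973
  f13: (p3, p9, p8) → 28.5674
  f14: (p3, p14, p9) → 15.4207
  f15: (p1, p14, p15) → 24.1124
  f16: (p1, p3, p8) → 27.4272
  f17: (p1, p3, p14) → 8.8379
  f18: (p2, p7, p8) → 35.1798
  f19: (p2, p7, p15) → 49.1023
  f20: (p2, p1, p8) → 29.9415
  f21: (p2, p1, p15) → 46.3010
  f22: (p4, p15, p6) → 49.6218
  f23: (p4, p7, p6) → 12.5039
  f24: (p4, p7, p15) → 8.9818
Σ area = 848.526

Check V−E+F: 14 − 36 + 24 = 2.

facets=24 area=848.526


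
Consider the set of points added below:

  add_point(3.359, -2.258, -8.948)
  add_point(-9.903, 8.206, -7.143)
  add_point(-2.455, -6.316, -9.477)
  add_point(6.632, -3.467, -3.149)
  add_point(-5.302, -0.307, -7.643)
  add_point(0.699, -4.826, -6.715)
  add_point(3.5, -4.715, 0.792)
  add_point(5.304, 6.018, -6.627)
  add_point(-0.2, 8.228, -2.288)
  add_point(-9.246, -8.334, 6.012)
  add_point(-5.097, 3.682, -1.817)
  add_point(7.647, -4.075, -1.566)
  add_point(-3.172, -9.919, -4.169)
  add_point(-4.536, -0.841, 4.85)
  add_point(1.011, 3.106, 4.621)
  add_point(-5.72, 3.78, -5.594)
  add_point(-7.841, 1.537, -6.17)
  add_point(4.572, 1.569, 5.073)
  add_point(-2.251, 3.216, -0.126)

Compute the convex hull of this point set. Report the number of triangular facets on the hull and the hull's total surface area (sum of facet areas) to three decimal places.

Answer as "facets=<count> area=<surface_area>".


13 of the 19 inputs are extreme points: [0, 1, 2, 6, 7, 8, 9, 11, 12, 13, 14, 16, 17].

Per-facet area ½‖(b−a)×(c−a)‖:
  f1: (p0, p2, p1) → 57.9990
  f2: (p0, p2, p11) → 29.1135
  f3: (p16, p9, p1) → 40.9785
  f4: (p16, p2, p1) → 18.8174
  f5: (p16, p2, p9) → 77.9446
  f6: (p12, p9, p11) → 73.6599
  f7: (p12, p2, p11) → 39.8691
  f8: (p12, p2, p9) → 28.2206
  f9: (p14, p17, p9) → 28.6955
  f10: (p6, p9, p11) → 6.0122
  f11: (p6, p17, p11) → 18.4622
  f12: (p6, p17, p9) → 54.2235
  f13: (p7, p17, p11) → 51.0381
  f14: (p7, p0, p11) → 38.1037
  f15: (p7, p0, p1) → 67.4382
  f16: (p13, p9, p1) → 65.3663
  f17: (p13, p14, p1) → 54.1590
  f18: (p13, p14, p9) → 11.8829
  f19: (p8, p14, p1) → 41.3490
  f20: (p8, p7, p1) → 36.4512
  f21: (p8, p14, p17) → 15.1317
  f22: (p8, p7, p17) → 40.2150
Σ area = 895.131

Euler: V−E+F = 13−33+22 = 2.

facets=22 area=895.131


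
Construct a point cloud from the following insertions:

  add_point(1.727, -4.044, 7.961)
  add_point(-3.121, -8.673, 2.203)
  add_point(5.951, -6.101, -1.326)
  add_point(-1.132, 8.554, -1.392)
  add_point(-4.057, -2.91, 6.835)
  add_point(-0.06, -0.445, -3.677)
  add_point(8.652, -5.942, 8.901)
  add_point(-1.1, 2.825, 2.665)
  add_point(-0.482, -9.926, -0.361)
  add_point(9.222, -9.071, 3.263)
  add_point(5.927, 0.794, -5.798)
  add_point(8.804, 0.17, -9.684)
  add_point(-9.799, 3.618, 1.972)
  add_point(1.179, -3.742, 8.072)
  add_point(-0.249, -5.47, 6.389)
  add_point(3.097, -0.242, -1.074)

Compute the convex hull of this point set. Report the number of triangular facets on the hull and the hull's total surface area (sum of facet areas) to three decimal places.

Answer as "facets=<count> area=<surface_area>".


11 of the 16 inputs are extreme points: [1, 3, 4, 5, 6, 8, 9, 11, 12, 13, 14].

Facet areas (half cross-product norm):
  f1: (p11, p3, p12) → 72.5777
  f2: (p8, p11, p9) → 79.8401
  f3: (p6, p11, p9) → 46.6032
  f4: (p6, p11, p3) → 141.5284
  f5: (p5, p11, p12) → 25.5573
  f6: (p5, p8, p12) → 59.6515
  f7: (p5, p8, p11) → 51.8553
  f8: (p13, p3, p12) → 74.1803
  f9: (p13, p6, p3) → 55.6383
  f10: (p1, p8, p9) → 18.7067
  f11: (p1, p6, p9) → 40.1007
  f12: (p1, p8, p12) → 21.8242
  f13: (p14, p13, p6) → 10.1727
  f14: (p14, p1, p6) → 21.7663
  f15: (p4, p1, p12) → 35.6820
  f16: (p4, p14, p1) → 13.8294
  f17: (p4, p13, p12) → 17.4490
  f18: (p4, p14, p13) → 6.4601
Σ area = 793.423

Euler characteristic 11−27+18 = 2 ✓

facets=18 area=793.423


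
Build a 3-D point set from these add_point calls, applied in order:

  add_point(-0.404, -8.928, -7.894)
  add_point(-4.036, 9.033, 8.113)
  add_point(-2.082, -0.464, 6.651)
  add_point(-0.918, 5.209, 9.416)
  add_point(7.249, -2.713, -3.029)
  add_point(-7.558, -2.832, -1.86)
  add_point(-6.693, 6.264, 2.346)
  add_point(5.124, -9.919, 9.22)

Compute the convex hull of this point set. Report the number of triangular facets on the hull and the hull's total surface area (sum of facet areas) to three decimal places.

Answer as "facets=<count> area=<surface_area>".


Points on the hull: [0, 1, 2, 3, 4, 5, 6, 7] (8 of 8).

Per-facet area ½‖(b−a)×(c−a)‖:
  f1: (p6, p1, p5) → 23.3335
  f2: (p6, p1, p4) → 59.6381
  f3: (p2, p1, p5) → 49.4971
  f4: (p2, p7, p5) → 60.1339
  f5: (p3, p1, p4) → 38.2141
  f6: (p3, p7, p4) → 107.2458
  f7: (p3, p2, p1) → 14.6917
  f8: (p3, p2, p7) → 34.0467
  f9: (p0, p6, p5) → 41.9838
  f10: (p0, p6, p4) → 95.0159
  f11: (p0, p7, p5) → 96.3664
  f12: (p0, p7, p4) → 78.9836
Σ area = 699.151

Check V−E+F: 8 − 18 + 12 = 2.

facets=12 area=699.151


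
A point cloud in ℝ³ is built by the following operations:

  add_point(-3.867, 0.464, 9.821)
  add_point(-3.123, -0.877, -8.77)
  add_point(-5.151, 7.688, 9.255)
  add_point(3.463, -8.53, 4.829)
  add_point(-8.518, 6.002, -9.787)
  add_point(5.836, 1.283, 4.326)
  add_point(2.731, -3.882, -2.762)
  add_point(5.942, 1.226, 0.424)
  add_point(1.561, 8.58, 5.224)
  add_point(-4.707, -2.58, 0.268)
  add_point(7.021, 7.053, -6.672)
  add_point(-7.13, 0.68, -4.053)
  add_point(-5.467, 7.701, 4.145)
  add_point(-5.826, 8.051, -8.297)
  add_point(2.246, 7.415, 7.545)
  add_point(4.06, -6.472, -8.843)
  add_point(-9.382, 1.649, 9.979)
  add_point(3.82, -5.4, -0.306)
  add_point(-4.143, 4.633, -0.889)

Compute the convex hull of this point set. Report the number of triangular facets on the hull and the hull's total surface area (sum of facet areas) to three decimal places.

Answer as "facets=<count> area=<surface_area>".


Extreme-point indices: [0, 1, 2, 3, 4, 5, 7, 8, 9, 10, 11, 12, 13, 14, 15, 16] — 16 of 19 on the boundary.

Area of each hull facet:
  f1: (p11, p4, p16) → 43.5886
  f2: (p0, p3, p16) → 24.4429
  f3: (p0, p14, p3) → 60.1175
  f4: (p5, p14, p10) → 48.6144
  f5: (p5, p14, p3) → 30.4723
  f6: (p13, p4, p10) → 16.4535
  f7: (p9, p3, p16) → 63.4778
  f8: (p9, p11, p16) → 33.2807
  f9: (p15, p4, p10) → 106.1363
  f10: (p15, p9, p3) → 68.3483
  f11: (p15, p9, p11) → 39.1336
  f12: (p8, p14, p10) → 13.8261
  f13: (p8, p13, p10) → 81.4767
  f14: (p1, p11, p4) → 24.4798
  f15: (p1, p15, p4) → 10.8084
  f16: (p1, p15, p11) → 22.0512
  f17: (p7, p5, p3) → 19.7134
  f18: (p7, p15, p3) → 64.0956
  f19: (p7, p5, p10) → 11.7041
  f20: (p7, p15, p10) → 55.5689
  f21: (p2, p8, p13) → 60.7004
  f22: (p2, p4, p16) → 71.7112
  f23: (p2, p8, p14) → 10.1774
  f24: (p2, p0, p16) → 19.2527
  f25: (p2, p0, p14) → 27.4556
  f26: (p12, p13, p4) → 21.0113
  f27: (p12, p2, p4) → 7.1425
  f28: (p12, p2, p13) → 1.3281
Σ area = 1056.569

Euler: V−E+F = 16−42+28 = 2.

facets=28 area=1056.569


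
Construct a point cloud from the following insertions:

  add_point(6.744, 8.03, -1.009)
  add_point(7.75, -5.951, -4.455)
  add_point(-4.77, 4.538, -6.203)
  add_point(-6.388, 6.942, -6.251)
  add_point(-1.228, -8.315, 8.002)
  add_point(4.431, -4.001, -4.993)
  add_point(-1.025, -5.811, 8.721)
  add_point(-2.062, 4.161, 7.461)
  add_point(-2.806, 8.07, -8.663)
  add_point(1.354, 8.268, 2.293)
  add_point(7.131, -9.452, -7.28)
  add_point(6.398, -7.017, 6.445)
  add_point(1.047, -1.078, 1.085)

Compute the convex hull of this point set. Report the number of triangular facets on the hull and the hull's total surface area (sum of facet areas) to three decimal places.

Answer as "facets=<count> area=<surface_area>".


facets=18 area=848.272

Points on the hull: [0, 1, 2, 3, 4, 6, 7, 8, 9, 10, 11] (11 of 13).

Triangle areas on the boundary:
  f1: (p10, p0, p1) → 15.2112
  f2: (p7, p9, p3) → 42.6934
  f3: (p7, p0, p9) → 15.9705
  f4: (p8, p9, p3) → 25.5391
  f5: (p8, p0, p9) → 36.4222
  f6: (p8, p10, p0) → 111.5682
  f7: (p2, p8, p3) → 6.2951
  f8: (p2, p8, p10) → 41.9231
  f9: (p4, p2, p10) → 146.4271
  f10: (p4, p2, p3) → 21.1877
  f11: (p4, p7, p3) → 88.7460
  f12: (p4, p7, p6) → 5.6612
  f13: (p11, p7, p6) → 38.7921
  f14: (p11, p7, p0) → 87.8357
  f15: (p11, p0, p1) → 78.7329
  f16: (p11, p4, p6) → 10.1442
  f17: (p11, p10, p1) → 21.3507
  f18: (p11, p4, p10) → 53.7714
Σ area = 848.272

Euler: V−E+F = 11−27+18 = 2.


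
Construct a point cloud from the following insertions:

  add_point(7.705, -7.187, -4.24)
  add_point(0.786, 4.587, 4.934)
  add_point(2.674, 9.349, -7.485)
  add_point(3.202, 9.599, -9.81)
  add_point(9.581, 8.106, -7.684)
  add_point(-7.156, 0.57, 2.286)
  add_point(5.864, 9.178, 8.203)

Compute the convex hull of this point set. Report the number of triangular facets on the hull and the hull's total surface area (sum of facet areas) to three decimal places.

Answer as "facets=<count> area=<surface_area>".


Hull vertices (6/7): indices [0, 2, 3, 4, 5, 6].

Facet areas (half cross-product norm):
  f1: (p6, p0, p5) → 143.5310
  f2: (p6, p0, p4) → 127.0730
  f3: (p3, p0, p5) → 143.1218
  f4: (p3, p0, p4) → 53.6052
  f5: (p3, p6, p4) → 56.1519
  f6: (p2, p6, p5) → 115.9296
  f7: (p2, p3, p5) → 12.6565
  f8: (p2, p3, p6) → 8.0576
Σ area = 660.127

Euler characteristic 6−12+8 = 2 ✓

facets=8 area=660.127


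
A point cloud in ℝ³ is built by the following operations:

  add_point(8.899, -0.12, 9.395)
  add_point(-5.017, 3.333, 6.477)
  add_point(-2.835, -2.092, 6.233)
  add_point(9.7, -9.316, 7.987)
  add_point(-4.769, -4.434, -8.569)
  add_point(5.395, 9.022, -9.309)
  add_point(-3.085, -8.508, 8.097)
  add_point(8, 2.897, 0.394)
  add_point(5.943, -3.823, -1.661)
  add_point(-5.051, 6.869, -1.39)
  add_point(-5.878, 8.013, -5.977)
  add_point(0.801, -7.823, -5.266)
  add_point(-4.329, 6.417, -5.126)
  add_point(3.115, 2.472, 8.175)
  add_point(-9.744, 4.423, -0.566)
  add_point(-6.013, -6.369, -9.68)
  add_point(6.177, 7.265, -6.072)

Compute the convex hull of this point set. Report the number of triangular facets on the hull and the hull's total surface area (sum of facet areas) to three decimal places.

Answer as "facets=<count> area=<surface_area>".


facets=24 area=1154.452

Points on the hull: [0, 1, 3, 5, 6, 7, 8, 9, 10, 11, 13, 14, 15, 16] (14 of 17).

Per-facet area ½‖(b−a)×(c−a)‖:
  f1: (p6, p15, p14) → 116.0554
  f2: (p0, p6, p3) → 59.1440
  f3: (p10, p15, p14) → 53.7729
  f4: (p10, p15, p5) → 87.5931
  f5: (p11, p15, p5) → 73.7041
  f6: (p11, p6, p3) → 85.5895
  f7: (p11, p6, p15) → 54.9651
  f8: (p7, p5, p3) → 37.5906
  f9: (p7, p0, p3) → 43.8142
  f10: (p1, p6, p14) → 48.9911
  f11: (p8, p5, p3) → 48.2383
  f12: (p8, p11, p3) → 40.5685
  f13: (p8, p11, p5) → 54.6928
  f14: (p16, p0, p5) → 2.3699
  f15: (p16, p7, p5) → 1.4559
  f16: (p16, p7, p0) → 11.2597
  f17: (p13, p0, p6) → 40.5224
  f18: (p13, p1, p6) → 48.4829
  f19: (p13, p0, p5) → 59.3895
  f20: (p9, p10, p5) → 28.0874
  f21: (p9, p13, p5) → 88.4924
  f22: (p9, p13, p1) → 35.0396
  f23: (p9, p10, p14) → 12.7815
  f24: (p9, p1, p14) → 21.8513
Σ area = 1154.452

Euler characteristic 14−36+24 = 2 ✓


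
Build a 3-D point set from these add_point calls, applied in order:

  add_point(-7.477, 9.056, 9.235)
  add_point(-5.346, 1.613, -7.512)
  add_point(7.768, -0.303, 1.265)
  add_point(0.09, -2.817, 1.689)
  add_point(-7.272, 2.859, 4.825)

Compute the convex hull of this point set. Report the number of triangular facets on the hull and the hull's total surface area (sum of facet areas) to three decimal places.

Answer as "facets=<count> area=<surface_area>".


facets=6 area=361.814

Hull vertices (5/5): indices [0, 1, 2, 3, 4].

Triangle areas on the boundary:
  f1: (p3, p2, p0) → 62.6741
  f2: (p1, p2, p0) → 136.9623
  f3: (p1, p3, p2) → 44.8519
  f4: (p4, p3, p0) → 27.4802
  f5: (p4, p1, p0) → 36.0797
  f6: (p4, p1, p3) → 53.7659
Σ area = 361.814

Euler: V−E+F = 5−9+6 = 2.


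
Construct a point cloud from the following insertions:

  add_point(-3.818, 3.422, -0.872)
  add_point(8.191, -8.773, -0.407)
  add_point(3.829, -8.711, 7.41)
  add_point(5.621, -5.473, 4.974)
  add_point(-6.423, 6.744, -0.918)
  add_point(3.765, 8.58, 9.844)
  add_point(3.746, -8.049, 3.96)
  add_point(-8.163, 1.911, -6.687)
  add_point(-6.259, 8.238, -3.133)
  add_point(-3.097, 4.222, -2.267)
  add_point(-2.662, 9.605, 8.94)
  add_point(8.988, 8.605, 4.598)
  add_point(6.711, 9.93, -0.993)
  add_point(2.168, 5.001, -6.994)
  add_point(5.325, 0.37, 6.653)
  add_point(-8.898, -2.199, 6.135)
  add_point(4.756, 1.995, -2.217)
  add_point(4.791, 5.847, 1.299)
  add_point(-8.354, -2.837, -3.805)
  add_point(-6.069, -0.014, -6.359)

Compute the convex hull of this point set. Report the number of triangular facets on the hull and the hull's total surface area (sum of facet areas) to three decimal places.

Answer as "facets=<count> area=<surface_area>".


facets=22 area=1079.185

Extreme-point indices: [1, 2, 4, 5, 7, 8, 10, 11, 12, 13, 15, 18, 19] — 13 of 20 on the boundary.

Facet areas (half cross-product norm):
  f1: (p2, p1, p11) → 78.9151
  f2: (p18, p2, p15) → 71.5832
  f3: (p18, p2, p1) → 76.7652
  f4: (p4, p8, p15) → 5.2357
  f5: (p12, p8, p13) → 44.1658
  f6: (p12, p1, p11) → 55.8377
  f7: (p12, p13, p1) → 73.8324
  f8: (p5, p2, p11) → 64.3207
  f9: (p5, p12, p11) → 21.1432
  f10: (p19, p13, p1) → 78.4252
  f11: (p19, p18, p1) → 39.2605
  f12: (p10, p12, p8) → 75.1830
  f13: (p10, p5, p12) → 36.9583
  f14: (p10, p4, p8) → 11.9290
  f15: (p10, p4, p15) → 61.3101
  f16: (p10, p2, p15) → 97.8509
  f17: (p10, p5, p2) → 56.8116
  f18: (p7, p19, p18) → 6.3127
  f19: (p7, p8, p15) → 49.7620
  f20: (p7, p18, p15) → 24.5547
  f21: (p7, p8, p13) → 35.6944
  f22: (p7, p19, p13) → 13.3338
Σ area = 1079.185

Check V−E+F: 13 − 33 + 22 = 2.


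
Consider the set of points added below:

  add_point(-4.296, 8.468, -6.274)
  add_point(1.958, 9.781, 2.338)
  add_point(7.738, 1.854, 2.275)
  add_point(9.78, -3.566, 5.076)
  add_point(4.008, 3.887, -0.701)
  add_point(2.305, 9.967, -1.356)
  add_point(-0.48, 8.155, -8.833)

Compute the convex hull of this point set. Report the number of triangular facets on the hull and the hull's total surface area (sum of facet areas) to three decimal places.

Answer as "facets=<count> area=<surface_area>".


6 of the 7 inputs are extreme points: [0, 1, 2, 3, 5, 6].

Triangle areas on the boundary:
  f1: (p6, p3, p0) → 47.9503
  f2: (p6, p5, p0) → 18.2857
  f3: (p1, p3, p0) → 79.6292
  f4: (p1, p5, p0) → 13.4429
  f5: (p2, p6, p3) → 26.5257
  f6: (p2, p6, p5) → 40.3250
  f7: (p2, p1, p3) → 15.8415
  f8: (p2, p1, p5) → 18.2190
Σ area = 260.219

Euler: V−E+F = 6−12+8 = 2.

facets=8 area=260.219


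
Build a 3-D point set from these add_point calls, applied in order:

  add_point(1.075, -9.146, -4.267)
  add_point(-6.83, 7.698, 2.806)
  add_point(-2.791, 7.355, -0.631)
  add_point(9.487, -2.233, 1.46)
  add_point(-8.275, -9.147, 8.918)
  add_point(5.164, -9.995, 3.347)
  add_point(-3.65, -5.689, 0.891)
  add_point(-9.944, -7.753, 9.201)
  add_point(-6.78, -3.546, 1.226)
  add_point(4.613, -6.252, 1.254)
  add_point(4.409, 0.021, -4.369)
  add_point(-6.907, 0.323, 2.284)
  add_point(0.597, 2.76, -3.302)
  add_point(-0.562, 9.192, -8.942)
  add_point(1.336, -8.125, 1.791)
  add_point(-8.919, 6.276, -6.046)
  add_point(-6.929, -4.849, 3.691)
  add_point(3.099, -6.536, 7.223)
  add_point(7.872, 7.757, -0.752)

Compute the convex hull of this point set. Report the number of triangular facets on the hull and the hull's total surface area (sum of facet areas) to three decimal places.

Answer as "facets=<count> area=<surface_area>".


Hull vertices (11/19): indices [0, 1, 3, 4, 5, 7, 10, 13, 15, 17, 18].

Per-facet area ½‖(b−a)×(c−a)‖:
  f1: (p17, p1, p7) → 106.7552
  f2: (p17, p4, p7) → 10.2267
  f3: (p17, p5, p3) → 24.8280
  f4: (p17, p4, p5) → 31.2402
  f5: (p18, p1, p13) → 76.0150
  f6: (p18, p17, p3) → 44.3460
  f7: (p18, p17, p1) → 118.9859
  f8: (p0, p4, p5) → 62.9272
  f9: (p0, p5, p3) → 39.4040
  f10: (p0, p4, p7) → 14.8539
  f11: (p10, p0, p3) → 39.2167
  f12: (p10, p0, p13) → 43.9490
  f13: (p10, p18, p3) → 35.5521
  f14: (p10, p18, p13) → 49.0754
  f15: (p15, p0, p7) → 151.9003
  f16: (p15, p1, p7) → 77.0182
  f17: (p15, p0, p13) → 84.3344
  f18: (p15, p1, p13) → 42.8180
Σ area = 1053.446

Check V−E+F: 11 − 27 + 18 = 2.

facets=18 area=1053.446


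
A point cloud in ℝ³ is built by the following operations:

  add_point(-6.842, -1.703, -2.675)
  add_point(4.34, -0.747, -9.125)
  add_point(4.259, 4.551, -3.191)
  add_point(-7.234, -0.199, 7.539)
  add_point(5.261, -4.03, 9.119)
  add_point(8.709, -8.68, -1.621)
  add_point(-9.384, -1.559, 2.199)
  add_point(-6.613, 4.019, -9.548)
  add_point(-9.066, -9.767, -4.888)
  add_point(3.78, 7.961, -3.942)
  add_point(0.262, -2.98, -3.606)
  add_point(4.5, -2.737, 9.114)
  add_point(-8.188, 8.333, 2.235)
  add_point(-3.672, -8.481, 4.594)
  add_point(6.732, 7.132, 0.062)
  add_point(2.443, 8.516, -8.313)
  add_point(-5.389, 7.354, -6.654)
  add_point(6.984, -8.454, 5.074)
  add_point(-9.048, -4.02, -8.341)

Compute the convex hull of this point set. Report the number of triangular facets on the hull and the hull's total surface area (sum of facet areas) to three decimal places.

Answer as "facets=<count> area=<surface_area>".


facets=28 area=1200.025

Extreme-point indices: [1, 3, 4, 5, 6, 7, 8, 9, 11, 12, 13, 14, 15, 16, 17, 18] — 16 of 19 on the boundary.

Triangle areas on the boundary:
  f1: (p12, p18, p6) → 52.5607
  f2: (p17, p13, p4) → 32.2518
  f3: (p8, p1, p5) → 95.6474
  f4: (p8, p1, p18) → 44.9800
  f5: (p8, p17, p5) → 62.4748
  f6: (p8, p17, p13) → 49.6904
  f7: (p8, p18, p6) → 34.5531
  f8: (p3, p12, p6) → 28.3316
  f9: (p3, p13, p4) → 51.1481
  f10: (p3, p8, p6) → 21.1116
  f11: (p3, p8, p13) → 51.1824
  f12: (p7, p12, p18) → 53.0106
  f13: (p7, p1, p15) → 46.6248
  f14: (p7, p1, p18) → 50.3488
  f15: (p14, p17, p5) → 54.6644
  f16: (p14, p17, p4) → 44.7715
  f17: (p14, p1, p5) → 72.0572
  f18: (p14, p1, p15) → 44.5696
  f19: (p16, p12, p15) → 33.4809
  f20: (p16, p7, p15) → 18.0209
  f21: (p16, p7, p12) → 17.2486
  f22: (p11, p14, p4) → 8.5371
  f23: (p11, p14, p12) → 100.5929
  f24: (p11, p3, p4) → 6.7214
  f25: (p11, p3, p12) → 57.5166
  f26: (p9, p12, p15) → 30.5456
  f27: (p9, p14, p15) → 3.8485
  f28: (p9, p14, p12) → 33.5334
Σ area = 1200.025

Euler: V−E+F = 16−42+28 = 2.


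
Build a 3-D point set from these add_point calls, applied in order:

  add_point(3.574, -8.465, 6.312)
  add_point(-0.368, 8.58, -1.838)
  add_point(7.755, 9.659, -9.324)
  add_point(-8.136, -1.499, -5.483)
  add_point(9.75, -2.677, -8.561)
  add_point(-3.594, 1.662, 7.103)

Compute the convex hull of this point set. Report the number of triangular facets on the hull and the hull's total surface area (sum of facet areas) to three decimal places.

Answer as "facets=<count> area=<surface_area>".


facets=8 area=750.366

6 of the 6 inputs are extreme points: [0, 1, 2, 3, 4, 5].

Area of each hull facet:
  f1: (p2, p4, p3) → 111.3032
  f2: (p0, p4, p3) → 136.5087
  f3: (p0, p5, p3) → 85.3349
  f4: (p0, p2, p4) → 101.1694
  f5: (p0, p5, p2) → 133.5306
  f6: (p1, p2, p3) → 69.6498
  f7: (p1, p5, p3) → 71.3223
  f8: (p1, p5, p2) → 41.5473
Σ area = 750.366

Euler characteristic 6−12+8 = 2 ✓


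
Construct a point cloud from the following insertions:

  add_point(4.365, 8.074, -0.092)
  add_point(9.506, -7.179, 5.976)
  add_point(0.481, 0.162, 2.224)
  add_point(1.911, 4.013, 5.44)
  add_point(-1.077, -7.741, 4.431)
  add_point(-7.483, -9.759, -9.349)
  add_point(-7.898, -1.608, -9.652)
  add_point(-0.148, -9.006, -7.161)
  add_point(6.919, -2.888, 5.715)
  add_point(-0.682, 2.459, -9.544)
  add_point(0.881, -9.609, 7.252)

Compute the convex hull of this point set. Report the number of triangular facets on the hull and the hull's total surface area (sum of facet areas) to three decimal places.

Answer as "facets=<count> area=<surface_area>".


Hull vertices (10/11): indices [0, 1, 3, 4, 5, 6, 7, 8, 9, 10].

Facet areas (half cross-product norm):
  f1: (p9, p0, p6) → 40.0284
  f2: (p9, p0, p1) → 104.0401
  f3: (p3, p0, p6) → 66.2353
  f4: (p3, p10, p1) → 58.2995
  f5: (p7, p9, p1) → 95.8370
  f6: (p7, p10, p1) → 65.2195
  f7: (p4, p3, p6) → 100.5344
  f8: (p4, p3, p10) → 22.8439
  f9: (p8, p0, p1) → 15.7745
  f10: (p8, p3, p1) → 1.8684
  f11: (p8, p3, p0) → 29.8665
  f12: (p5, p7, p10) → 52.1555
  f13: (p5, p4, p6) → 62.4151
  f14: (p5, p4, p10) → 18.1717
  f15: (p5, p9, p6) → 30.2901
  f16: (p5, p7, p9) → 45.0790
Σ area = 808.659

Check V−E+F: 10 − 24 + 16 = 2.

facets=16 area=808.659


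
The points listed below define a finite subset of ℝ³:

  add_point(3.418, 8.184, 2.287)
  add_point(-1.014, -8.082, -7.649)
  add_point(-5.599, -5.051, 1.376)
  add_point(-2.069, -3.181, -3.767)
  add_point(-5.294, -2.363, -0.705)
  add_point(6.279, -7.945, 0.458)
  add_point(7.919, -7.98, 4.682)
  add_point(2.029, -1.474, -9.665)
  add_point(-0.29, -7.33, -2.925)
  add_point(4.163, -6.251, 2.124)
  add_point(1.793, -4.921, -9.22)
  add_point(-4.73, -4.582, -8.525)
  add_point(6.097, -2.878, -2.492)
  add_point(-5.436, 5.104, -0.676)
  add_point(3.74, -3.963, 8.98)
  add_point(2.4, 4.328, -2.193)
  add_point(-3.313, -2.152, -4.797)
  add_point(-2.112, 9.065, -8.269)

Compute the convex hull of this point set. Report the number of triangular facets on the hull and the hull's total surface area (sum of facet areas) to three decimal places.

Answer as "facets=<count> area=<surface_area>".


facets=22 area=792.265

13 of the 18 inputs are extreme points: [0, 1, 2, 5, 6, 7, 8, 10, 11, 12, 13, 14, 17].

Area of each hull facet:
  f1: (p8, p6, p2) → 39.8981
  f2: (p8, p1, p2) → 14.8614
  f3: (p8, p1, p6) → 17.5245
  f4: (p11, p1, p2) → 25.5230
  f5: (p7, p0, p17) → 67.6048
  f6: (p7, p11, p17) → 42.9040
  f7: (p14, p6, p2) → 43.6185
  f8: (p14, p0, p6) → 48.8994
  f9: (p13, p0, p17) → 44.1339
  f10: (p13, p11, p2) → 49.9830
  f11: (p13, p11, p17) → 56.1312
  f12: (p13, p14, p2) → 62.6285
  f13: (p13, p14, p0) → 67.7957
  f14: (p10, p11, p1) → 11.6360
  f15: (p10, p7, p11) → 11.4363
  f16: (p12, p0, p6) → 53.8150
  f17: (p12, p7, p0) → 51.4804
  f18: (p12, p10, p7) → 14.1345
  f19: (p5, p12, p6) → 11.6102
  f20: (p5, p12, p10) → 23.6273
  f21: (p5, p1, p6) → 8.7690
  f22: (p5, p10, p1) → 24.2498
Σ area = 792.265

Euler characteristic 13−33+22 = 2 ✓


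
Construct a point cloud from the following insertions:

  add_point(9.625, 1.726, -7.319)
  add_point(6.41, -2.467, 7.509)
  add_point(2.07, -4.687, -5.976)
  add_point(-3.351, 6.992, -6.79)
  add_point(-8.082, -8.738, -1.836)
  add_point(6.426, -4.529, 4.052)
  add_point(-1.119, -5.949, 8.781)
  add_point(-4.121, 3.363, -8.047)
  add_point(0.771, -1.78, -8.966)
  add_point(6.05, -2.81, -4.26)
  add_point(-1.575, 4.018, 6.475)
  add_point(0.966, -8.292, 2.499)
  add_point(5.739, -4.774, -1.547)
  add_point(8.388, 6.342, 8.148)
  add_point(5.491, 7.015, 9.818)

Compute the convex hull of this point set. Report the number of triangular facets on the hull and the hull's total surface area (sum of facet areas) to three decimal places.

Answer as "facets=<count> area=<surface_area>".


facets=24 area=937.075

Points on the hull: [0, 1, 2, 3, 4, 5, 6, 7, 8, 10, 11, 12, 13, 14] (14 of 15).

Triangle areas on the boundary:
  f1: (p10, p3, p4) → 105.4652
  f2: (p10, p3, p14) → 52.1323
  f3: (p7, p8, p4) → 47.1727
  f4: (p7, p3, p4) → 19.6594
  f5: (p7, p8, p0) → 32.4789
  f6: (p7, p3, p0) → 27.0063
  f7: (p13, p3, p0) → 110.8040
  f8: (p13, p3, p14) → 32.0707
  f9: (p2, p8, p0) → 20.8746
  f10: (p2, p8, p4) → 24.9301
  f11: (p6, p10, p14) → 41.8060
  f12: (p6, p10, p4) → 66.5594
  f13: (p12, p5, p0) → 22.9316
  f14: (p12, p2, p0) → 26.7338
  f15: (p1, p6, p5) → 16.8379
  f16: (p1, p5, p0) → 23.4228
  f17: (p1, p13, p0) → 69.2003
  f18: (p1, p13, p14) → 15.4231
  f19: (p1, p6, p14) → 39.4672
  f20: (p11, p2, p4) → 44.8489
  f21: (p11, p12, p2) → 20.6416
  f22: (p11, p12, p5) → 18.0280
  f23: (p11, p6, p4) → 34.9418
  f24: (p11, p6, p5) → 23.6382
Σ area = 937.075

Euler characteristic 14−36+24 = 2 ✓


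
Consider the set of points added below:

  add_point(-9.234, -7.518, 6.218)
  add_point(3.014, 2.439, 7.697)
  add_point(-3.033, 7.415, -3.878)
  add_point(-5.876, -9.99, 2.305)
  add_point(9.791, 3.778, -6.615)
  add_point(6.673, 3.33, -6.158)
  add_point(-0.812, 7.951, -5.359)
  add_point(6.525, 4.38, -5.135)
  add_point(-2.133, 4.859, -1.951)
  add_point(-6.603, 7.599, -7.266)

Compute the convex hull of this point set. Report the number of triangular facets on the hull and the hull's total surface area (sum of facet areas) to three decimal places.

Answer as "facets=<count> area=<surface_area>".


Hull vertices (8/10): indices [0, 1, 2, 3, 4, 5, 6, 9].

Facet areas (half cross-product norm):
  f1: (p1, p9, p0) → 139.9750
  f2: (p3, p9, p0) → 57.1334
  f3: (p3, p1, p0) → 45.0096
  f4: (p3, p1, p4) → 128.7605
  f5: (p6, p9, p4) → 19.9417
  f6: (p6, p1, p4) → 80.7654
  f7: (p5, p9, p4) → 10.7665
  f8: (p5, p3, p4) → 20.7444
  f9: (p5, p3, p9) → 131.8009
  f10: (p2, p1, p9) → 15.2343
  f11: (p2, p6, p9) → 6.5559
  f12: (p2, p6, p1) → 18.7564
Σ area = 675.444

Euler: V−E+F = 8−18+12 = 2.

facets=12 area=675.444


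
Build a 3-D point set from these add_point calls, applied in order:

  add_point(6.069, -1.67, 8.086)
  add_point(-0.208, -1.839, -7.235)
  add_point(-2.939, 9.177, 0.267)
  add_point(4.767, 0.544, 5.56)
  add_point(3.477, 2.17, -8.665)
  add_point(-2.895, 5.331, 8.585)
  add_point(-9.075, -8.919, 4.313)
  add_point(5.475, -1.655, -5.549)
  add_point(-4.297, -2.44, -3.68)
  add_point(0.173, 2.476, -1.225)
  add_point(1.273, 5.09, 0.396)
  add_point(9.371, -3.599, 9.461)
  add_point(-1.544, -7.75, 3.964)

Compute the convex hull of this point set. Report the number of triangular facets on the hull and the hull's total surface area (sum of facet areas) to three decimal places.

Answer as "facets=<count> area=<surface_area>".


facets=16 area=768.224

10 of the 13 inputs are extreme points: [1, 2, 4, 5, 6, 7, 8, 10, 11, 12].

Per-facet area ½‖(b−a)×(c−a)‖:
  f1: (p5, p11, p6) → 120.0637
  f2: (p5, p2, p6) → 73.2000
  f3: (p5, p2, p11) → 66.3680
  f4: (p7, p4, p11) → 27.7373
  f5: (p8, p2, p6) → 65.3634
  f6: (p10, p2, p11) → 25.8951
  f7: (p10, p4, p11) → 70.3609
  f8: (p10, p4, p2) → 26.8729
  f9: (p12, p11, p6) → 24.7387
  f10: (p12, p7, p11) → 82.1719
  f11: (p1, p7, p4) → 13.6343
  f12: (p1, p4, p2) → 36.4707
  f13: (p1, p8, p2) → 33.6389
  f14: (p1, p8, p6) → 16.8572
  f15: (p1, p12, p6) → 47.4379
  f16: (p1, p12, p7) → 37.4131
Σ area = 768.224

Euler: V−E+F = 10−24+16 = 2.


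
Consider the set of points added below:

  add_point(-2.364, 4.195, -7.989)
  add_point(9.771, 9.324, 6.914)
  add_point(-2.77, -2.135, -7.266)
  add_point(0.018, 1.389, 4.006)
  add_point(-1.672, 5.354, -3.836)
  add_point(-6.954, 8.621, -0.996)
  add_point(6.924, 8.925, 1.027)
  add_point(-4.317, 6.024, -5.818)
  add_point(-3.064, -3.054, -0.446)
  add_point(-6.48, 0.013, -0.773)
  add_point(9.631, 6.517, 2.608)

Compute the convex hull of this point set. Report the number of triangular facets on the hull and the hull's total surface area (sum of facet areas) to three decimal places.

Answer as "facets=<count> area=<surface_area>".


facets=16 area=501.126

Points on the hull: [0, 1, 2, 3, 5, 6, 7, 8, 9, 10] (10 of 11).

Area of each hull facet:
  f1: (p3, p1, p5) → 71.3088
  f2: (p3, p10, p1) → 27.8201
  f3: (p3, p10, p8) → 30.7664
  f4: (p6, p1, p5) → 38.0451
  f5: (p6, p10, p1) → 10.1609
  f6: (p6, p10, p0) → 23.3634
  f7: (p2, p10, p8) → 55.6007
  f8: (p2, p10, p0) → 51.2807
  f9: (p9, p3, p5) → 35.0728
  f10: (p9, p3, p8) → 16.0973
  f11: (p9, p2, p8) → 15.7211
  f12: (p7, p6, p5) → 40.5969
  f13: (p7, p6, p0) → 23.2015
  f14: (p7, p2, p0) → 9.9871
  f15: (p7, p9, p5) → 23.6667
  f16: (p7, p9, p2) → 28.4368
Σ area = 501.126

Euler: V−E+F = 10−24+16 = 2.


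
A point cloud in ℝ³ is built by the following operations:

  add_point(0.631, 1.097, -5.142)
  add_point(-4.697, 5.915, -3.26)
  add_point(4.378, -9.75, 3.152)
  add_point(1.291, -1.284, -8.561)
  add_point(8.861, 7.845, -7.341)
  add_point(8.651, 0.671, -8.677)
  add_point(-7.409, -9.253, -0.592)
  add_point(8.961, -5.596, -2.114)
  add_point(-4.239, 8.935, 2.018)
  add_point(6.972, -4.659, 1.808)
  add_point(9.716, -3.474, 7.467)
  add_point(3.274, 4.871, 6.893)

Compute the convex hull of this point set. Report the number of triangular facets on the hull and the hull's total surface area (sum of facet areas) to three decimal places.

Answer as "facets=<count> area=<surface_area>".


Points on the hull: [1, 2, 3, 4, 5, 6, 7, 8, 10, 11] (10 of 12).

Area of each hull facet:
  f1: (p2, p10, p6) → 43.2512
  f2: (p11, p10, p6) → 98.9955
  f3: (p11, p8, p6) → 89.7657
  f4: (p1, p8, p6) → 44.7409
  f5: (p7, p5, p10) → 37.0967
  f6: (p7, p2, p10) → 35.1240
  f7: (p7, p2, p6) → 47.6188
  f8: (p3, p1, p6) → 74.3341
  f9: (p3, p7, p6) → 77.0667
  f10: (p3, p7, p5) → 34.1578
  f11: (p4, p1, p8) → 43.3110
  f12: (p4, p11, p8) → 74.0134
  f13: (p4, p3, p5) → 26.7103
  f14: (p4, p3, p1) → 62.7197
  f15: (p4, p5, p10) → 60.8344
  f16: (p4, p11, p10) → 82.2199
Σ area = 931.960

Check V−E+F: 10 − 24 + 16 = 2.

facets=16 area=931.960
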